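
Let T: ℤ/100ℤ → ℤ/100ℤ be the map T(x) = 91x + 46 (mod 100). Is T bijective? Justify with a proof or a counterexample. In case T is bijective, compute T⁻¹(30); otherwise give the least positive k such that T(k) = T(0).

24

Suppose T(u) = T(v) in ℤ/100ℤ. Then 91u + 46 ≡ 91v + 46 (mod 100), so 91(u − v) ≡ 0 (mod 100).
Since gcd(91, 100) = 1, 91 is invertible modulo 100, thus u − v ≡ 0 (mod 100), i.e. u = v.
We now compute 91⁻¹ mod 100 explicitly. Euclid's algorithm: 100 = 1·91 + 9, 91 = 10·9 + 1; back-substituting gives 1 = 11·91 − 10·100, so 91⁻¹ ≡ 11 (mod 100).
Then y ↦ 11(y − 46) is a two-sided inverse to T, so every y ∈ ℤ/100ℤ has a preimage.
Hence T is bijective.
Since T is bijective, we find T⁻¹(30): we need 91x ≡ 30 − 46 ≡ 84 (mod 100). Using 91⁻¹ = 11: x ≡ 11·84 = 924 = 9·100 + 24, so x = 24.
Check: T(24) = 91·24 + 46 = 2230 = 22·100 + 30 ≡ 30 (mod 100).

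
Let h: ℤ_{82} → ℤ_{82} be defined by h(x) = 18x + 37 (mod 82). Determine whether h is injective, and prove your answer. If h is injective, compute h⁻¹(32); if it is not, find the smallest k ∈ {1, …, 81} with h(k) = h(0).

We have gcd(18, 82) = 2 > 1. Taking u = 0 and v = 41: h(0) = 37 and h(41) = 18·41 + 37 = 775 ≡ 37 (mod 82).
So h(0) = h(41) while 0 ≠ 41, therefore h is not injective.
Since h is not injective, we find the least positive k with h(k) = h(0): this means 18k ≡ 0 (mod 82), i.e. 82 ∣ 18k. Since gcd(18, 82) = 2, dividing through by 2 this holds exactly when 41 ∣ 9k, and as gcd(9, 41) = 1, exactly when 41 ∣ k.
The smallest positive such k is 41.

41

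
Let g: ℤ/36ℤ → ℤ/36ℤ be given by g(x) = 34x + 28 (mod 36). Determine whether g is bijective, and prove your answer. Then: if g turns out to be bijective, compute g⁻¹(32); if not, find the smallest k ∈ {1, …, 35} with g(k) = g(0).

Recall: injectivity means: for all a, b in the domain, g(a) = g(b) implies a = b.
We have gcd(34, 36) = 2 > 1. Taking a = 0 and b = 18: g(0) = 28 and g(18) = 34·18 + 28 = 640 ≡ 28 (mod 36).
So g(0) = g(18) while 0 ≠ 18, thus g is not injective, hence not bijective.
Since g is not bijective, we find the least positive k with g(k) = g(0): this means 34k ≡ 0 (mod 36), i.e. 36 ∣ 34k. Since gcd(34, 36) = 2, dividing through by 2 this holds exactly when 18 ∣ 17k, and as gcd(17, 18) = 1, exactly when 18 ∣ k.
The smallest positive such k is 18.

18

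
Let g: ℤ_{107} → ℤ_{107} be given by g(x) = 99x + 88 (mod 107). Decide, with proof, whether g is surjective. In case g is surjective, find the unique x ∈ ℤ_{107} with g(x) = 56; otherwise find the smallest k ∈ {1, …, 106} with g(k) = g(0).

4

By definition, g is surjective if every y in the codomain equals g(x) for some x in the domain.
Since gcd(99, 107) = 1, 99 is invertible modulo 107. Euclid's algorithm: 107 = 1·99 + 8, 99 = 12·8 + 3, 8 = 2·3 + 2, 3 = 1·2 + 1; back-substituting gives 1 = 40·99 − 37·107, so 99⁻¹ ≡ 40 (mod 107).
For any y ∈ ℤ_{107}, x = 40(y − 88) mod 107 satisfies g(x) = 99·40(y − 88) + 88 ≡ y (since 99·40 ≡ 1 mod 107). So every y has a preimage.
Hence g is surjective.
Since g is surjective, we compute g⁻¹(56): solve 99x + 88 ≡ 56 (mod 107), i.e. 99x ≡ 75 (mod 107).
Multiplying by 99⁻¹ = 40 gives x ≡ 40·75 = 3000 = 28·107 + 4 ≡ 4 (mod 107).
Check: g(4) = 99·4 + 88 = 484 = 4·107 + 56 ≡ 56 (mod 107).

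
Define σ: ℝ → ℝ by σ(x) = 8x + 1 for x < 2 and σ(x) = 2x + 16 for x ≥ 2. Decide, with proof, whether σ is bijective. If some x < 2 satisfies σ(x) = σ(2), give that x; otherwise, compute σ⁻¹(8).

Both pieces are strictly increasing (slopes 8 and 2), so each is injective on its own interval.
The left piece maps (−∞, 2) onto (−∞, 17); the right piece maps [2, ∞) onto [20, ∞).
The images leave a gap (17 has no preimage), so σ is not surjective, hence not bijective.
Because the two images are disjoint, no x < 2 has σ(x) = σ(2), so we compute σ⁻¹(8): 8 lies in (−∞, 17), so solve 8x + 1 = 8: x = (8 − 1)/8 = 7/8.

7/8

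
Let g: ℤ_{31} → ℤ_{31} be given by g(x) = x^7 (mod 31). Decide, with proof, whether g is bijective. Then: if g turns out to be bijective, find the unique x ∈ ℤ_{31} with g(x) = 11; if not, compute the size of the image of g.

Since 31 is prime, the nonzero elements of ℤ_{31} form a cyclic group of order 30.
As gcd(7, 30) = 1, raising to the 7th power is a bijection on this group: if s^7 ≡ t^7 then (st^{−1})^7 = 1, and the only element of order dividing gcd(7, 30) = 1 is 1, so s = t.
With g(0) = 0 this makes g injective on all of ℤ_{31}, hence bijective (finite equal-size domain and codomain). In particular g is bijective.
Since g is bijective, we find the preimage of 11. The inverse of x ↦ x^7 on (ℤ_{31})^× is x ↦ x^13, because 7·13 = 91 = 3·30 + 1 ≡ 1 (mod 30) and x^{30} = 1 for x ≠ 0 (Fermat). So g⁻¹(11) = 11^13 mod 31.
Repeated squaring mod 31: 11^1 ≡ 11, 11^2 ≡ 11² = 121 ≡ 28, 11^4 ≡ 28² = 784 ≡ 9, 11^8 ≡ 9² = 81 ≡ 19. Since 13 = 8 + 4 + 1, 11^13 ≡ 19·9·11: 19·9 = 171 ≡ 16, then 16·11 = 176 ≡ 21. So 11^13 ≡ 21 (mod 31).
Hence g⁻¹(11) = 21.

21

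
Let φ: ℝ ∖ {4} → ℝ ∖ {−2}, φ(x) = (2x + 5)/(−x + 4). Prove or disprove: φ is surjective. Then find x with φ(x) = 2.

3/4

For any y ≠ −2, solving y(−x + 4) = 2x + 5 for x gives a well-defined x ≠ 4. So φ is surjective.
Solving φ(x) = 2: cross-multiplying gives 2x + 5 = 2(−x + 4), which rearranges to 4x = 3, so x = 3/4.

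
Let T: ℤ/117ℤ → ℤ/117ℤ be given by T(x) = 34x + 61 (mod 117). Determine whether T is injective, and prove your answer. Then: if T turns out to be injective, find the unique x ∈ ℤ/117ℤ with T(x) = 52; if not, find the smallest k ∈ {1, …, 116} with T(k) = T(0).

72

If T(a) = T(b), then 34a ≡ 34b (mod 117). Because gcd(34, 117) = 1, we may cancel 34 to get a ≡ b (mod 117).
Therefore T is injective.
We now compute 34⁻¹ mod 117 explicitly. Euclid's algorithm: 117 = 3·34 + 15, 34 = 2·15 + 4, 15 = 3·4 + 3, 4 = 1·3 + 1; back-substituting gives 1 = 31·34 − 9·117, so 34⁻¹ ≡ 31 (mod 117).
Since T is injective, we find T⁻¹(52): we need 34x ≡ 52 − 61 ≡ 108 (mod 117). Using 34⁻¹ = 31: x ≡ 31·108 = 3348 = 28·117 + 72, so x = 72.
Check: T(72) = 34·72 + 61 = 2509 = 21·117 + 52 ≡ 52 (mod 117).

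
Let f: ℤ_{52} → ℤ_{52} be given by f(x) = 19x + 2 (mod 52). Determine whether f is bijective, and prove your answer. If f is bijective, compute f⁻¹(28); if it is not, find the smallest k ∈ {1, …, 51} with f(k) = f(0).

26

Recall that f is injective if f(s) = f(t) implies s = t.
Suppose f(s) = f(t) in ℤ_{52}. Then 19s + 2 ≡ 19t + 2 (mod 52), hence 19(s − t) ≡ 0 (mod 52).
Since gcd(19, 52) = 1, 19 is invertible modulo 52, hence s − t ≡ 0 (mod 52), i.e. s = t.
We now compute 19⁻¹ mod 52 explicitly. Euclid's algorithm: 52 = 2·19 + 14, 19 = 1·14 + 5, 14 = 2·5 + 4, 5 = 1·4 + 1; back-substituting gives 1 = 11·19 − 4·52, so 19⁻¹ ≡ 11 (mod 52).
Then y ↦ 11(y − 2) is a two-sided inverse to f, so every y ∈ ℤ_{52} has a preimage.
Thus f is bijective.
Since f is bijective, we compute f⁻¹(28): solve 19x + 2 ≡ 28 (mod 52), i.e. 19x ≡ 26 (mod 52).
Multiplying by 19⁻¹ = 11 gives x ≡ 11·26 = 286 = 5·52 + 26 ≡ 26 (mod 52).
Check: f(26) = 19·26 + 2 = 496 = 9·52 + 28 ≡ 28 (mod 52).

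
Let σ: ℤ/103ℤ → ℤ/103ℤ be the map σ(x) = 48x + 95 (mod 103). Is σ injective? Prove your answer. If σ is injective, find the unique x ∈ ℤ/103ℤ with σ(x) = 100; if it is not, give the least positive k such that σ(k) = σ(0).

Recall: σ is injective when σ(s) = σ(t) forces s = t.
If σ(s) = σ(t), then 48s ≡ 48t (mod 103). Because gcd(48, 103) = 1, we may cancel 48 to get s ≡ t (mod 103).
Therefore σ is injective.
We now compute 48⁻¹ mod 103 explicitly. Euclid's algorithm: 103 = 2·48 + 7, 48 = 6·7 + 6, 7 = 1·6 + 1; back-substituting gives 1 = 88·48 − 41·103, so 48⁻¹ ≡ 88 (mod 103).
Since σ is injective, we compute σ⁻¹(100): solve 48x + 95 ≡ 100 (mod 103), i.e. 48x ≡ 5 (mod 103).
Multiplying by 48⁻¹ = 88 gives x ≡ 88·5 = 440 = 4·103 + 28 ≡ 28 (mod 103).
Check: σ(28) = 48·28 + 95 = 1439 = 13·103 + 100 ≡ 100 (mod 103).

28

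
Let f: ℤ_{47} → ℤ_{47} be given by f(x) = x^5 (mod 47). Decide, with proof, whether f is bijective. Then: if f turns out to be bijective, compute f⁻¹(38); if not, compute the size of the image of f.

Since 47 is prime, the nonzero elements of ℤ_{47} form a cyclic group of order 46.
As gcd(5, 46) = 1, raising to the 5th power is a bijection on this group: if x_1^5 ≡ x_2^5 then (x_1x_2^{−1})^5 = 1, and the only element of order dividing gcd(5, 46) = 1 is 1, so x_1 = x_2.
With f(0) = 0 this makes f injective on all of ℤ_{47}, hence bijective (finite equal-size domain and codomain). In particular f is bijective.
Since f is bijective, we find the preimage of 38. The inverse of x ↦ x^5 on (ℤ_{47})^× is x ↦ x^37, because 5·37 = 185 = 4·46 + 1 ≡ 1 (mod 46) and x^{46} = 1 for x ≠ 0 (Fermat). So f⁻¹(38) = 38^37 mod 47.
Repeated squaring mod 47: 38^1 ≡ 38, 38^2 ≡ 38² = 1444 ≡ 34, 38^4 ≡ 34² = 1156 ≡ 28, 38^8 ≡ 28² = 784 ≡ 32, 38^16 ≡ 32² = 1024 ≡ 37, 38^32 ≡ 37² = 1369 ≡ 6. Since 37 = 32 + 4 + 1, 38^37 ≡ 6·28·38: 6·28 = 168 ≡ 27, then 27·38 = 1026 ≡ 39. So 38^37 ≡ 39 (mod 47).
Hence f⁻¹(38) = 39.

39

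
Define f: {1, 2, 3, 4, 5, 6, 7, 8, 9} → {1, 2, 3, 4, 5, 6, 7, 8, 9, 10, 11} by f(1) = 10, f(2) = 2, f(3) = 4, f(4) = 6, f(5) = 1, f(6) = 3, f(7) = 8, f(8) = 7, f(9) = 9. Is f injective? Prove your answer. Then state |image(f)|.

9

The values f(1), …, f(9) are 10, 2, 4, 6, 1, 3, 8, 7, 9 — all distinct.
So f(x_1) = f(x_2) only when x_1 = x_2, and f is injective.
The image of f is {1, 2, 3, 4, 6, 7, 8, 9, 10}, which has 9 elements.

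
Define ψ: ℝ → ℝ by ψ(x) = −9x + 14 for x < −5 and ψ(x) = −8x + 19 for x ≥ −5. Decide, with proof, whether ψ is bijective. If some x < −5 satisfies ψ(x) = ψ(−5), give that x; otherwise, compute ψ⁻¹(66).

-52/9

Both pieces are strictly decreasing (slopes −9 and −8), so each is injective on its own interval.
The left piece maps (−∞, −5) onto (59, ∞); the right piece maps [−5, ∞) onto (−∞, 59].
Since 59 = 59, the images partition ℝ: ψ is injective and surjective, hence bijective.
Because the two images are disjoint, no x < −5 has ψ(x) = ψ(−5), so we compute ψ⁻¹(66): 66 lies in (59, ∞), so solve −9x + 14 = 66: x = (66 − 14)/(−9) = −52/9.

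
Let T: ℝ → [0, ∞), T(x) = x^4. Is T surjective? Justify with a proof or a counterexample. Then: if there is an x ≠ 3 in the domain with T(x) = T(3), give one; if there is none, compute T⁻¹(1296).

-3

For any y ∈ [0, ∞), x = y^{1/4} ∈ ℝ satisfies x^4 = y, so T is surjective.
For the follow-up, such an x exists: taking x = −3 ∈ ℝ gives T(−3) = 81 = T(3) with −3 ≠ 3.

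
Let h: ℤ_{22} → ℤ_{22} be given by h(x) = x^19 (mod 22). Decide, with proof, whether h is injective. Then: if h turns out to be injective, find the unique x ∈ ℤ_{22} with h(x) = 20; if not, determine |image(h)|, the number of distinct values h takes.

16

Computing x^19 mod 22 for each x (by repeated squaring, reducing mod 22 at every step), the values h(0), h(1), …, h(21) are: 0, 1, 6, 15, 14, 9, 2, 19, 18, 5, 10, 11, 12, 17, 4, 3, 20, 13, 8, 7, 16, 21.
Every element of ℤ_{22} appears exactly once in this list, so h is a bijection, and in particular injective.
Since h is injective, we read off the preimage of 20 from the same table: h(16) = 20, so h⁻¹(20) = 16.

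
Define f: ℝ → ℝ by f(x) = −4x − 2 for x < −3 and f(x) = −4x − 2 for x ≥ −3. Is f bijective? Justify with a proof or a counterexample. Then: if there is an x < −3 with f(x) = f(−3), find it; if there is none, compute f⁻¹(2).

Both pieces are strictly decreasing (slopes −4 and −4), so each is injective on its own interval.
The left piece maps (−∞, −3) onto (10, ∞); the right piece maps [−3, ∞) onto (−∞, 10].
Since 10 = 10, the images partition ℝ: f is injective and surjective, hence bijective.
Because the two images are disjoint, no x < −3 has f(x) = f(−3), so we compute f⁻¹(2): 2 lies in (−∞, 10], so solve −4x − 2 = 2: x = (2 + 2)/(−4) = −1.

-1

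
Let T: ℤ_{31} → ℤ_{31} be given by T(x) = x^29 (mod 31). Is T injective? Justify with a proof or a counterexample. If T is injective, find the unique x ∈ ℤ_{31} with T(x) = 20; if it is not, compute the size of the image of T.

Since 31 is prime, the nonzero elements of ℤ_{31} form a cyclic group of order 30.
As gcd(29, 30) = 1, raising to the 29th power is a bijection on this group: if s^29 ≡ t^29 then (st^{−1})^29 = 1, and the only element of order dividing gcd(29, 30) = 1 is 1, so s = t.
With T(0) = 0 this makes T injective on all of ℤ_{31}, hence bijective (finite equal-size domain and codomain). In particular T is injective.
Since T is injective, we find the preimage of 20. The inverse of x ↦ x^29 on (ℤ_{31})^× is x ↦ x^29, because 29·29 = 841 = 28·30 + 1 ≡ 1 (mod 30) and x^{30} = 1 for x ≠ 0 (Fermat). So T⁻¹(20) = 20^29 mod 31.
Repeated squaring mod 31: 20^1 ≡ 20, 20^2 ≡ 20² = 400 ≡ 28, 20^4 ≡ 28² = 784 ≡ 9, 20^8 ≡ 9² = 81 ≡ 19, 20^16 ≡ 19² = 361 ≡ 20. Since 29 = 16 + 8 + 4 + 1, 20^29 ≡ 20·19·9·20: 20·19 = 380 ≡ 8, then 8·9 = 72 ≡ 10, then 10·20 = 200 ≡ 14. So 20^29 ≡ 14 (mod 31).
Hence T⁻¹(20) = 14.

14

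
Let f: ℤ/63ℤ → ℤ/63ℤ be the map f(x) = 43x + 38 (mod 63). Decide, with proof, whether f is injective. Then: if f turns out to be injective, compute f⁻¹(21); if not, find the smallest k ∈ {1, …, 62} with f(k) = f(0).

Recall: f is injective if f(x_1) = f(x_2) implies x_1 = x_2.
If f(x_1) = f(x_2), then 43x_1 ≡ 43x_2 (mod 63). Because gcd(43, 63) = 1, we may cancel 43 to get x_1 ≡ x_2 (mod 63).
So f is injective.
We now compute 43⁻¹ mod 63 explicitly. Euclid's algorithm: 63 = 1·43 + 20, 43 = 2·20 + 3, 20 = 6·3 + 2, 3 = 1·2 + 1; back-substituting gives 1 = 22·43 − 15·63, so 43⁻¹ ≡ 22 (mod 63).
Since f is injective, we find f⁻¹(21): we need 43x ≡ 21 − 38 ≡ 46 (mod 63). Using 43⁻¹ = 22: x ≡ 22·46 = 1012 = 16·63 + 4, so x = 4.
Check: f(4) = 43·4 + 38 = 210 = 3·63 + 21 ≡ 21 (mod 63).

4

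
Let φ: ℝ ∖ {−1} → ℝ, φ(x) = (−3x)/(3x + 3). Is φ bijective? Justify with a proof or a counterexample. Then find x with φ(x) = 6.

-6/7

If φ(x) = −1, cross-multiplying gives 3(−3x) = −3(3x + 3), which simplifies to 0 = −9 — false.  So −1 has no preimage and φ is not surjective.
Thus φ is not bijective.
Solving φ(x) = 6: cross-multiplying gives −3x = 6(3x + 3), which rearranges to −21x = 18, so x = −6/7.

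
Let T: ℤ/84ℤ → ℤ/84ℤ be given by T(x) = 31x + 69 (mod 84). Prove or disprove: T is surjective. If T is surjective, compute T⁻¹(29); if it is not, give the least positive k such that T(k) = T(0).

80

Since gcd(31, 84) = 1, 31 is invertible modulo 84. Euclid's algorithm: 84 = 2·31 + 22, 31 = 1·22 + 9, 22 = 2·9 + 4, 9 = 2·4 + 1; back-substituting gives 1 = 19·31 − 7·84, so 31⁻¹ ≡ 19 (mod 84).
For any y ∈ ℤ/84ℤ, x = 19(y − 69) mod 84 satisfies T(x) = 31·19(y − 69) + 69 ≡ y (since 31·19 ≡ 1 mod 84). So every y has a preimage.
Hence T is surjective.
Since T is surjective, we compute T⁻¹(29): solve 31x + 69 ≡ 29 (mod 84), i.e. 31x ≡ 44 (mod 84).
Multiplying by 31⁻¹ = 19 gives x ≡ 19·44 = 836 = 9·84 + 80 ≡ 80 (mod 84).
Check: T(80) = 31·80 + 69 = 2549 = 30·84 + 29 ≡ 29 (mod 84).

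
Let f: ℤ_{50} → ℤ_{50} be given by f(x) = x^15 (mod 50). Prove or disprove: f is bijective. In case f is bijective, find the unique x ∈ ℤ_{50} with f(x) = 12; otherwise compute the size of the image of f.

10

f(0) = 0^15 = 0.
f(10): Repeated squaring mod 50: 10^1 ≡ 10, 10^2 ≡ 10² = 100 ≡ 0, 10^4 ≡ 0² = 0, 10^8 ≡ 0² = 0. Since 15 = 8 + 4 + 2 + 1, 10^15 ≡ 0·0·0·10: 0·0 = 0, then 0·0 = 0, then 0·10 = 0. So 10^15 ≡ 0 (mod 50).
So f(0) = f(10) = 0 while 0 ≠ 10, thus f is not injective, hence not bijective.
Since f is not bijective, we determine |image(f)|. Computing x^15 mod 50 for each x (by repeated squaring, reducing mod 50 at every step), the values f(0), f(1), …, f(49) are: 0, 1, 18, 7, 24, 25, 26, 43, 32, 49, 0, 1, 18, 7, 24, 25, 26, 43, 32, 49, 0, 1, 18, 7, 24, 25, 26, 43, 32, 49, 0, 1, 18, 7, 24, 25, 26, 43, 32, 49, 0, 1, 18, 7, 24, 25, 26, 43, 32, 49.
The distinct values are {0, 1, 7, 18, 24, 25, 26, 32, 43, 49}; there are 10 of them.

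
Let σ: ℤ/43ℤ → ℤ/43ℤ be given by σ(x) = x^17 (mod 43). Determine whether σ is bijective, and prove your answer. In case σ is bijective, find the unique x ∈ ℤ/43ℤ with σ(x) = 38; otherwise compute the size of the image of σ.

Since 43 is prime, the nonzero elements of ℤ/43ℤ form a cyclic group of order 42.
As gcd(17, 42) = 1, raising to the 17th power is a bijection on this group: if a^17 ≡ b^17 then (ab^{−1})^17 = 1, and the only element of order dividing gcd(17, 42) = 1 is 1, so a = b.
With σ(0) = 0 this makes σ injective on all of ℤ/43ℤ, hence bijective (finite equal-size domain and codomain). In particular σ is bijective.
Since σ is bijective, we find the preimage of 38. The inverse of x ↦ x^17 on (ℤ/43ℤ)^× is x ↦ x^5, because 17·5 = 85 = 2·42 + 1 ≡ 1 (mod 42) and x^{42} = 1 for x ≠ 0 (Fermat). So σ⁻¹(38) = 38^5 mod 43.
Repeated squaring mod 43: 38^1 ≡ 38, 38^2 ≡ 38² = 1444 ≡ 25, 38^4 ≡ 25² = 625 ≡ 23. Since 5 = 4 + 1, 38^5 ≡ 23·38: 23·38 = 874 ≡ 14. So 38^5 ≡ 14 (mod 43).
Hence σ⁻¹(38) = 14.

14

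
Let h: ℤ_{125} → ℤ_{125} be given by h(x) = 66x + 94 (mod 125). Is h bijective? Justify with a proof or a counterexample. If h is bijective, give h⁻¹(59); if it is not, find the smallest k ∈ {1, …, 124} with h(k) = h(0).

115

Recall that h is injective if h(x_1) = h(x_2) implies x_1 = x_2.
If h(x_1) = h(x_2), then 66x_1 ≡ 66x_2 (mod 125). Because gcd(66, 125) = 1, we may cancel 66 to get x_1 ≡ x_2 (mod 125).
We now compute 66⁻¹ mod 125 explicitly. Euclid's algorithm: 125 = 1·66 + 59, 66 = 1·59 + 7, 59 = 8·7 + 3, 7 = 2·3 + 1; back-substituting gives 1 = 36·66 − 19·125, so 66⁻¹ ≡ 36 (mod 125).
For any y ∈ ℤ_{125}, x = 36(y − 94) mod 125 satisfies h(x) = 66·36(y − 94) + 94 ≡ y (since 66·36 ≡ 1 mod 125). So every y has a preimage.
Hence h is bijective.
Since h is bijective, we compute h⁻¹(59): solve 66x + 94 ≡ 59 (mod 125), i.e. 66x ≡ 90 (mod 125).
Multiplying by 66⁻¹ = 36 gives x ≡ 36·90 = 3240 = 25·125 + 115 ≡ 115 (mod 125).
Check: h(115) = 66·115 + 94 = 7684 = 61·125 + 59 ≡ 59 (mod 125).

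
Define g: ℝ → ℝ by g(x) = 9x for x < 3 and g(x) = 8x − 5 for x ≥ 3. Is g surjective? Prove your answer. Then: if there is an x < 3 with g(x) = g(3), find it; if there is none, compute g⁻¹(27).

Both pieces are strictly increasing (slopes 9 and 8), so each is injective on its own interval.
The left piece maps (−∞, 3) onto (−∞, 27); the right piece maps [3, ∞) onto [19, ∞).
The union (−∞, 27) ∪ [19, ∞) covers ℝ, so g is surjective.
For the follow-up: the images overlap, so an x < 3 with g(x) = g(3) exists. g(3) = 19; solving 9x = 19 for x < 3 gives x = (19 − 0)/9 = 19/9.

19/9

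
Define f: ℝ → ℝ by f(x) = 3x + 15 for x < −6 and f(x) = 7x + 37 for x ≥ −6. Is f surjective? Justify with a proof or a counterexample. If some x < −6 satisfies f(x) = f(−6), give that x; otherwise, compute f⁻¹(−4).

Both pieces are strictly increasing (slopes 3 and 7), so each is injective on its own interval.
The left piece maps (−∞, −6) onto (−∞, −3); the right piece maps [−6, ∞) onto [−5, ∞).
The union (−∞, −3) ∪ [−5, ∞) covers ℝ, so f is surjective.
For the follow-up: the images overlap, so an x < −6 with f(x) = f(−6) exists. f(−6) = −5; solving 3x + 15 = −5 for x < −6 gives x = (−5 − 15)/3 = −20/3.

-20/3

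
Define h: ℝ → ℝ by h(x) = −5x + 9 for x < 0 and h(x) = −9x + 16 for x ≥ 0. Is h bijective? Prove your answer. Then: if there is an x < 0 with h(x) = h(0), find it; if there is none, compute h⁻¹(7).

Both pieces are strictly decreasing (slopes −5 and −9), so each is injective on its own interval.
The left piece maps (−∞, 0) onto (9, ∞); the right piece maps [0, ∞) onto (−∞, 16].
These images overlap. In particular h(0) = 16 (right piece), and solving −5x + 9 = 16 on the left piece gives x = −7/5 < 0.
So h(−7/5) = h(0) with −7/5 ≠ 0, and h is not injective, hence not bijective. This x = −7/5 is the requested value below 0.

-7/5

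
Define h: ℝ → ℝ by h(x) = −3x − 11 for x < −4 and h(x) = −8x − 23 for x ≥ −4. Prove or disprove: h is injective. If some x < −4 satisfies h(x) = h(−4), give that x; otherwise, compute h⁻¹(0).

Both pieces are strictly decreasing (slopes −3 and −8), so each is injective on its own interval.
The left piece maps (−∞, −4) onto (1, ∞); the right piece maps [−4, ∞) onto (−∞, 9].
These images overlap. In particular h(−4) = 9 (right piece), and solving −3x − 11 = 9 on the left piece gives x = −20/3 < −4.
So h(−20/3) = h(−4) with −20/3 ≠ −4, and h is not injective. This x = −20/3 is the requested value below −4.

-20/3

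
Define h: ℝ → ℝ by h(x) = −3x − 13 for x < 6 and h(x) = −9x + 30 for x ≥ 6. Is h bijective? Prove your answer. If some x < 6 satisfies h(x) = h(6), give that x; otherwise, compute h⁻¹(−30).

11/3

Both pieces are strictly decreasing (slopes −3 and −9), so each is injective on its own interval.
The left piece maps (−∞, 6) onto (−31, ∞); the right piece maps [6, ∞) onto (−∞, −24].
These images overlap. In particular h(6) = −24 (right piece), and solving −3x − 13 = −24 on the left piece gives x = 11/3 < 6.
So h(11/3) = h(6) with 11/3 ≠ 6, and h is not injective, hence not bijective. This x = 11/3 is the requested value below 6.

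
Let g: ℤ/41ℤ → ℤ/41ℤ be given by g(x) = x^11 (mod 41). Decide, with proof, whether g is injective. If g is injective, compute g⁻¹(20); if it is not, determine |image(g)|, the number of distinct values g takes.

21

Since 41 is prime, the nonzero elements of ℤ/41ℤ form a cyclic group of order 40.
As gcd(11, 40) = 1, raising to the 11th power is a bijection on this group: if a^11 ≡ b^11 then (ab^{−1})^11 = 1, and the only element of order dividing gcd(11, 40) = 1 is 1, so a = b.
With g(0) = 0 this makes g injective on all of ℤ/41ℤ, hence bijective (finite equal-size domain and codomain). In particular g is injective.
Since g is injective, we find the preimage of 20. The inverse of x ↦ x^11 on (ℤ/41ℤ)^× is x ↦ x^11, because 11·11 = 121 = 3·40 + 1 ≡ 1 (mod 40) and x^{40} = 1 for x ≠ 0 (Fermat). So g⁻¹(20) = 20^11 mod 41.
Repeated squaring mod 41: 20^1 ≡ 20, 20^2 ≡ 20² = 400 ≡ 31, 20^4 ≡ 31² = 961 ≡ 18, 20^8 ≡ 18² = 324 ≡ 37. Since 11 = 8 + 2 + 1, 20^11 ≡ 37·31·20: 37·31 = 1147 ≡ 40, then 40·20 = 800 ≡ 21. So 20^11 ≡ 21 (mod 41).
Hence g⁻¹(20) = 21.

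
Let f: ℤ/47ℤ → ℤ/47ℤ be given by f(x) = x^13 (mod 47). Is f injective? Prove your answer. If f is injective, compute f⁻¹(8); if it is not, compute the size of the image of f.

4

Since 47 is prime, the nonzero elements of ℤ/47ℤ form a cyclic group of order 46.
As gcd(13, 46) = 1, raising to the 13th power is a bijection on this group: if s^13 ≡ t^13 then (st^{−1})^13 = 1, and the only element of order dividing gcd(13, 46) = 1 is 1, so s = t.
With f(0) = 0 this makes f injective on all of ℤ/47ℤ, hence bijective (finite equal-size domain and codomain). In particular f is injective.
Since f is injective, we find the preimage of 8. The inverse of x ↦ x^13 on (ℤ/47ℤ)^× is x ↦ x^39, because 13·39 = 507 = 11·46 + 1 ≡ 1 (mod 46) and x^{46} = 1 for x ≠ 0 (Fermat). So f⁻¹(8) = 8^39 mod 47.
Repeated squaring mod 47: 8^1 ≡ 8, 8^2 ≡ 8² = 64 ≡ 17, 8^4 ≡ 17² = 289 ≡ 7, 8^8 ≡ 7² = 49 ≡ 2, 8^16 ≡ 2² = 4, 8^32 ≡ 4² = 16. Since 39 = 32 + 4 + 2 + 1, 8^39 ≡ 16·7·17·8: 16·7 = 112 ≡ 18, then 18·17 = 306 ≡ 24, then 24·8 = 192 ≡ 4. So 8^39 ≡ 4 (mod 47).
Hence f⁻¹(8) = 4.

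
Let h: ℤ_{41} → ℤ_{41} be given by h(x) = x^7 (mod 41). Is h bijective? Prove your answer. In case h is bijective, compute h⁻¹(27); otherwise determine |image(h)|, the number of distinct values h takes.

38

Since 41 is prime, the nonzero elements of ℤ_{41} form a cyclic group of order 40.
As gcd(7, 40) = 1, raising to the 7th power is a bijection on this group: if s^7 ≡ t^7 then (st^{−1})^7 = 1, and the only element of order dividing gcd(7, 40) = 1 is 1, so s = t.
With h(0) = 0 this makes h injective on all of ℤ_{41}, hence bijective (finite equal-size domain and codomain). In particular h is bijective.
Since h is bijective, we find the preimage of 27. The inverse of x ↦ x^7 on (ℤ_{41})^× is x ↦ x^23, because 7·23 = 161 = 4·40 + 1 ≡ 1 (mod 40) and x^{40} = 1 for x ≠ 0 (Fermat). So h⁻¹(27) = 27^23 mod 41.
Repeated squaring mod 41: 27^1 ≡ 27, 27^2 ≡ 27² = 729 ≡ 32, 27^4 ≡ 32² = 1024 ≡ 40, 27^8 ≡ 40² = 1600 ≡ 1, 27^16 ≡ 1² = 1. Since 23 = 16 + 4 + 2 + 1, 27^23 ≡ 1·40·32·27: 1·40 = 40, then 40·32 = 1280 ≡ 9, then 9·27 = 243 ≡ 38. So 27^23 ≡ 38 (mod 41).
Hence h⁻¹(27) = 38.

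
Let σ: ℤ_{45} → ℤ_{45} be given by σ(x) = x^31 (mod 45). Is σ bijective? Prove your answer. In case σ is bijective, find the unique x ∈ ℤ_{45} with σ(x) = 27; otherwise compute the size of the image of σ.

35

σ(0) = 0^31 = 0.
σ(15): Repeated squaring mod 45: 15^1 ≡ 15, 15^2 ≡ 15² = 225 ≡ 0, 15^4 ≡ 0² = 0, 15^8 ≡ 0² = 0, 15^16 ≡ 0² = 0. Since 31 = 16 + 8 + 4 + 2 + 1, 15^31 ≡ 0·0·0·0·15: 0·0 = 0, then 0·0 = 0, then 0·0 = 0, then 0·15 = 0. So 15^31 ≡ 0 (mod 45).
So σ(0) = σ(15) = 0 while 0 ≠ 15, so σ is not injective, hence not bijective.
Since σ is not bijective, we determine |image(σ)|. Computing x^31 mod 45 for each x (by repeated squaring, reducing mod 45 at every step), the values σ(0), σ(1), …, σ(44) are: 0, 1, 38, 27, 4, 5, 36, 43, 17, 9, 10, 11, 18, 22, 14, 0, 16, 8, 27, 19, 20, 36, 13, 32, 9, 25, 26, 18, 37, 29, 0, 31, 23, 27, 34, 35, 36, 28, 2, 9, 40, 41, 18, 7, 44.
The distinct values are {0, 1, 2, 4, 5, 7, 8, 9, 10, 11, 13, 14, 16, 17, 18, 19, 20, 22, 23, 25, 26, 27, 28, 29, 31, 32, 34, 35, 36, 37, 38, 40, 41, 43, 44}; there are 35 of them.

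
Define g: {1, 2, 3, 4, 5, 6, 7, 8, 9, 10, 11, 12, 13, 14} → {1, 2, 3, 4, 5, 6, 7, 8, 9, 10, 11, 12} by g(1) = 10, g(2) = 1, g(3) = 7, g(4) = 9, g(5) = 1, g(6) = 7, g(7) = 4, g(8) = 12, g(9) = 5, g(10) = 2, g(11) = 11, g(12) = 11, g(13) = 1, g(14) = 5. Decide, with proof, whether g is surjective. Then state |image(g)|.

No element maps to 3, so g is not surjective.
The image of g is {1, 2, 4, 5, 7, 9, 10, 11, 12}, which has 9 elements.

9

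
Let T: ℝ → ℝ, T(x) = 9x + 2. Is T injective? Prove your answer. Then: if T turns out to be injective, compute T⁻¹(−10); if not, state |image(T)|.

Suppose T(x_1) = T(x_2). Then 9x_1 + 2 = 9x_2 + 2, thus 9x_1 = 9x_2, thus x_1 = x_2.
Thus T is injective.
Since T is injective, we compute T⁻¹(−10) = (−10 − 2)/9 = −4/3.

-4/3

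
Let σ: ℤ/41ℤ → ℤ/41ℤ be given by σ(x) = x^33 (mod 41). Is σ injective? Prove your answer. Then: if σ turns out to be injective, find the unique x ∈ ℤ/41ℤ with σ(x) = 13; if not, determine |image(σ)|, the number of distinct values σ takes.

29

Since 41 is prime, the nonzero elements of ℤ/41ℤ form a cyclic group of order 40.
As gcd(33, 40) = 1, raising to the 33rd power is a bijection on this group: if a^33 ≡ b^33 then (ab^{−1})^33 = 1, and the only element of order dividing gcd(33, 40) = 1 is 1, so a = b.
With σ(0) = 0 this makes σ injective on all of ℤ/41ℤ, hence bijective (finite equal-size domain and codomain). In particular σ is injective.
Since σ is injective, we find the preimage of 13. The inverse of x ↦ x^33 on (ℤ/41ℤ)^× is x ↦ x^17, because 33·17 = 561 = 14·40 + 1 ≡ 1 (mod 40) and x^{40} = 1 for x ≠ 0 (Fermat). So σ⁻¹(13) = 13^17 mod 41.
Repeated squaring mod 41: 13^1 ≡ 13, 13^2 ≡ 13² = 169 ≡ 5, 13^4 ≡ 5² = 25, 13^8 ≡ 25² = 625 ≡ 10, 13^16 ≡ 10² = 100 ≡ 18. Since 17 = 16 + 1, 13^17 ≡ 18·13: 18·13 = 234 ≡ 29. So 13^17 ≡ 29 (mod 41).
Hence σ⁻¹(13) = 29.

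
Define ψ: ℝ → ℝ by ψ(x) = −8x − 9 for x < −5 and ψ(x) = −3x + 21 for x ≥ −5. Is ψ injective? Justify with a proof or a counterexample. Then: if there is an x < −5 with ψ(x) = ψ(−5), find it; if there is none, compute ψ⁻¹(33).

-45/8

Both pieces are strictly decreasing (slopes −8 and −3), so each is injective on its own interval.
The left piece maps (−∞, −5) onto (31, ∞); the right piece maps [−5, ∞) onto (−∞, 36].
These images overlap. In particular ψ(−5) = 36 (right piece), and solving −8x − 9 = 36 on the left piece gives x = −45/8 < −5.
So ψ(−45/8) = ψ(−5) with −45/8 ≠ −5, and ψ is not injective. This x = −45/8 is the requested value below −5.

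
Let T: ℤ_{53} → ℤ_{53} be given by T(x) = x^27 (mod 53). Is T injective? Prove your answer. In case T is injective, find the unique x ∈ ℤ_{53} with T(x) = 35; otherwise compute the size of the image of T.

Since 53 is prime, the nonzero elements of ℤ_{53} form a cyclic group of order 52.
As gcd(27, 52) = 1, raising to the 27th power is a bijection on this group: if a^27 ≡ b^27 then (ab^{−1})^27 = 1, and the only element of order dividing gcd(27, 52) = 1 is 1, so a = b.
With T(0) = 0 this makes T injective on all of ℤ_{53}, hence bijective (finite equal-size domain and codomain). In particular T is injective.
Since T is injective, we find the preimage of 35. The inverse of x ↦ x^27 on (ℤ_{53})^× is x ↦ x^27, because 27·27 = 729 = 14·52 + 1 ≡ 1 (mod 52) and x^{52} = 1 for x ≠ 0 (Fermat). So T⁻¹(35) = 35^27 mod 53.
Repeated squaring mod 53: 35^1 ≡ 35, 35^2 ≡ 35² = 1225 ≡ 6, 35^4 ≡ 6² = 36, 35^8 ≡ 36² = 1296 ≡ 24, 35^16 ≡ 24² = 576 ≡ 46. Since 27 = 16 + 8 + 2 + 1, 35^27 ≡ 46·24·6·35: 46·24 = 1104 ≡ 44, then 44·6 = 264 ≡ 52, then 52·35 = 1820 ≡ 18. So 35^27 ≡ 18 (mod 53).
Hence T⁻¹(35) = 18.

18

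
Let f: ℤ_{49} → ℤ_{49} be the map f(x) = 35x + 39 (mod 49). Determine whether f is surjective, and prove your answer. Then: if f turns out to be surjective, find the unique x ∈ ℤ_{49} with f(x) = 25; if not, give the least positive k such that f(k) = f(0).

By definition, surjectivity means every element of the codomain has a preimage under f.
Since gcd(35, 49) = 7, we have 35x ≡ 0 (mod 7) for all x, so f(x) ≡ 4 (mod 7).
But 0 ≢ 4 (mod 7), so 0 ∈ ℤ_{49} has no preimage. So f is not surjective.
Since f is not surjective, we find the least positive k with f(k) = f(0): this means 35k ≡ 0 (mod 49), i.e. 49 ∣ 35k. Since gcd(35, 49) = 7, dividing through by 7 this holds exactly when 7 ∣ 5k, and as gcd(5, 7) = 1, exactly when 7 ∣ k.
The smallest positive such k is 7.

7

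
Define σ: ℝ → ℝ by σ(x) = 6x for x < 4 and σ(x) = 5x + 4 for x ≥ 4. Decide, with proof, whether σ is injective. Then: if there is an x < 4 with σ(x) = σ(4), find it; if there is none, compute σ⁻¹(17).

17/6

Both pieces are strictly increasing (slopes 6 and 5), so each is injective on its own interval.
The left piece maps (−∞, 4) onto (−∞, 24); the right piece maps [4, ∞) onto [24, ∞).
These images are disjoint, so no value is attained by both pieces. So σ is injective.
Because the two images are disjoint, no x < 4 has σ(x) = σ(4), so we compute σ⁻¹(17): 17 lies in (−∞, 24), so solve 6x = 17: x = (17 − 0)/6 = 17/6.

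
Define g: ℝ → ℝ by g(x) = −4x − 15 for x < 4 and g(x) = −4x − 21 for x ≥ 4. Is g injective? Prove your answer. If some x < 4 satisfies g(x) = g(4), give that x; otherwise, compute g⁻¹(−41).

Both pieces are strictly decreasing (slopes −4 and −4), so each is injective on its own interval.
The left piece maps (−∞, 4) onto (−31, ∞); the right piece maps [4, ∞) onto (−∞, −37].
These images are disjoint, so no value is attained by both pieces. Therefore g is injective.
Because the two images are disjoint, no x < 4 has g(x) = g(4), so we compute g⁻¹(−41): −41 lies in (−∞, −37], so solve −4x − 21 = −41: x = (−41 + 21)/(−4) = 5.

5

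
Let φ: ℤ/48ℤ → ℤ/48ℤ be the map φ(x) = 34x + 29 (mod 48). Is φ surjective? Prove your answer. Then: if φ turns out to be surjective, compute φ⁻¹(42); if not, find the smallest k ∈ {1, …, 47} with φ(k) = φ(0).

24

Since gcd(34, 48) = 2, we have 34x ≡ 0 (mod 2) for all x, so φ(x) ≡ 1 (mod 2).
But 0 ≢ 1 (mod 2), so 0 ∈ ℤ/48ℤ has no preimage. So φ is not surjective.
Since φ is not surjective, we find the least positive k with φ(k) = φ(0): this means 34k ≡ 0 (mod 48), i.e. 48 ∣ 34k. Since gcd(34, 48) = 2, dividing through by 2 this holds exactly when 24 ∣ 17k, and as gcd(17, 24) = 1, exactly when 24 ∣ k.
The smallest positive such k is 24.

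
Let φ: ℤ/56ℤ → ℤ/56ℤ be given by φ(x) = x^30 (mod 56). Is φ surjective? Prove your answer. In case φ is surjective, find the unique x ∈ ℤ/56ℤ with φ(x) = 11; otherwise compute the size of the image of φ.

4

φ(1) = 1^30 = 1.
φ(3): Repeated squaring mod 56: 3^1 ≡ 3, 3^2 ≡ 3² = 9, 3^4 ≡ 9² = 81 ≡ 25, 3^8 ≡ 25² = 625 ≡ 9, 3^16 ≡ 9² = 81 ≡ 25. Since 30 = 16 + 8 + 4 + 2, 3^30 ≡ 25·9·25·9: 25·9 = 225 ≡ 1, then 1·25 = 25, then 25·9 = 225 ≡ 1. So 3^30 ≡ 1 (mod 56).
So φ(1) = φ(3) = 1 while 1 ≠ 3, so φ is not injective.
A non-injective map from the 56-element set ℤ/56ℤ to itself takes at most 55 distinct values, so it cannot be surjective. Hence φ is not surjective.
Since φ is not surjective, we determine |image(φ)|. Computing x^30 mod 56 for each x (by repeated squaring, reducing mod 56 at every step), the values φ(0), φ(1), …, φ(55) are: 0, 1, 8, 1, 8, 1, 8, 49, 8, 1, 8, 1, 8, 1, 0, 1, 8, 1, 8, 1, 8, 49, 8, 1, 8, 1, 8, 1, 0, 1, 8, 1, 8, 1, 8, 49, 8, 1, 8, 1, 8, 1, 0, 1, 8, 1, 8, 1, 8, 49, 8, 1, 8, 1, 8, 1.
The distinct values are {0, 1, 8, 49}; there are 4 of them.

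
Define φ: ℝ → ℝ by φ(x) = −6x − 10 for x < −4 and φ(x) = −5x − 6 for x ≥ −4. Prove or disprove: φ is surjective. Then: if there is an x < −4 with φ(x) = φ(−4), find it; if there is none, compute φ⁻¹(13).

Both pieces are strictly decreasing (slopes −6 and −5), so each is injective on its own interval.
The left piece maps (−∞, −4) onto (14, ∞); the right piece maps [−4, ∞) onto (−∞, 14].
These images together cover ℝ, so φ is surjective.
Because the two images are disjoint, no x < −4 has φ(x) = φ(−4), so we compute φ⁻¹(13): 13 lies in (−∞, 14], so solve −5x − 6 = 13: x = (13 + 6)/(−5) = −19/5.

-19/5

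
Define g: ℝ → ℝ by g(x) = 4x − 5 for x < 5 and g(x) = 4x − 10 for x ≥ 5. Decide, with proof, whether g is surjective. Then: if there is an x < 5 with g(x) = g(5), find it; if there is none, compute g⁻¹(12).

Both pieces are strictly increasing (slopes 4 and 4), so each is injective on its own interval.
The left piece maps (−∞, 5) onto (−∞, 15); the right piece maps [5, ∞) onto [10, ∞).
The union (−∞, 15) ∪ [10, ∞) covers ℝ, so g is surjective.
For the follow-up: the images overlap, so an x < 5 with g(x) = g(5) exists. g(5) = 10; solving 4x − 5 = 10 for x < 5 gives x = (10 + 5)/4 = 15/4.

15/4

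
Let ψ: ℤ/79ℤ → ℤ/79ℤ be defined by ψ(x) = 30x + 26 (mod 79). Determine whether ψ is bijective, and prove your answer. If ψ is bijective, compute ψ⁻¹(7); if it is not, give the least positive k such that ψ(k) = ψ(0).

Suppose ψ(u) = ψ(v) in ℤ/79ℤ. Then 30u + 26 ≡ 30v + 26 (mod 79), therefore 30(u − v) ≡ 0 (mod 79).
Since gcd(30, 79) = 1, 30 is invertible modulo 79, so u − v ≡ 0 (mod 79), i.e. u = v.
We now compute 30⁻¹ mod 79 explicitly. Euclid's algorithm: 79 = 2·30 + 19, 30 = 1·19 + 11, 19 = 1·11 + 8, 11 = 1·8 + 3, 8 = 2·3 + 2, 3 = 1·2 + 1; back-substituting gives 1 = 29·30 − 11·79, so 30⁻¹ ≡ 29 (mod 79).
For any y ∈ ℤ/79ℤ, x = 29(y − 26) mod 79 satisfies ψ(x) = 30·29(y − 26) + 26 ≡ y (since 30·29 ≡ 1 mod 79). So every y has a preimage.
Therefore ψ is bijective.
Since ψ is bijective, we find ψ⁻¹(7): we need 30x ≡ 7 − 26 ≡ 60 (mod 79). Using 30⁻¹ = 29: x ≡ 29·60 = 1740 = 22·79 + 2, so x = 2.
Check: ψ(2) = 30·2 + 26 = 86 = 1·79 + 7 ≡ 7 (mod 79).

2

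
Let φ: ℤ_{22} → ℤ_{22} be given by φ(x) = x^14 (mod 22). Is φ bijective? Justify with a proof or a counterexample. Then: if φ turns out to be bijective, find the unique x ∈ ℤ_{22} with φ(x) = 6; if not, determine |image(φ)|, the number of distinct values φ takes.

12

φ(10): Repeated squaring mod 22: 10^1 ≡ 10, 10^2 ≡ 10² = 100 ≡ 12, 10^4 ≡ 12² = 144 ≡ 12, 10^8 ≡ 12² = 144 ≡ 12. Since 14 = 8 + 4 + 2, 10^14 ≡ 12·12·12: 12·12 = 144 ≡ 12, then 12·12 = 144 ≡ 12. So 10^14 ≡ 12 (mod 22).
φ(12): Repeated squaring mod 22: 12^1 ≡ 12, 12^2 ≡ 12² = 144 ≡ 12, 12^4 ≡ 12² = 144 ≡ 12, 12^8 ≡ 12² = 144 ≡ 12. Since 14 = 8 + 4 + 2, 12^14 ≡ 12·12·12: 12·12 = 144 ≡ 12, then 12·12 = 144 ≡ 12. So 12^14 ≡ 12 (mod 22).
So φ(10) = φ(12) = 12 while 10 ≠ 12, thus φ is not injective, hence not bijective.
Since φ is not bijective, we determine |image(φ)|. Computing x^14 mod 22 for each x (by repeated squaring, reducing mod 22 at every step), the values φ(0), φ(1), …, φ(21) are: 0, 1, 16, 15, 14, 9, 20, 3, 4, 5, 12, 11, 12, 5, 4, 3, 20, 9, 14, 15, 16, 1.
The distinct values are {0, 1, 3, 4, 5, 9, 11, 12, 14, 15, 16, 20}; there are 12 of them.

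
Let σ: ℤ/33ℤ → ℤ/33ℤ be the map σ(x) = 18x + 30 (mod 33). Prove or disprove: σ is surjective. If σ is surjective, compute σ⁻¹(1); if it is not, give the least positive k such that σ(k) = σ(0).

11

Since gcd(18, 33) = 3, we have 18x ≡ 0 (mod 3) for all x, so σ(x) ≡ 0 (mod 3).
But 1 ≢ 0 (mod 3), so 1 ∈ ℤ/33ℤ has no preimage. Hence σ is not surjective.
Since σ is not surjective, we find the least positive k with σ(k) = σ(0): this means 18k ≡ 0 (mod 33), i.e. 33 ∣ 18k. Since gcd(18, 33) = 3, dividing through by 3 this holds exactly when 11 ∣ 6k, and as gcd(6, 11) = 1, exactly when 11 ∣ k.
The smallest positive such k is 11.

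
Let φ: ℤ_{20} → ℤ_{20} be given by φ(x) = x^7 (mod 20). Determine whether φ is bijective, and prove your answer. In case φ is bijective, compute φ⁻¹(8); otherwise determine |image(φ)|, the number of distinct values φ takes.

φ(0) = 0^7 = 0.
φ(10): Repeated squaring mod 20: 10^1 ≡ 10, 10^2 ≡ 10² = 100 ≡ 0, 10^4 ≡ 0² = 0. Since 7 = 4 + 2 + 1, 10^7 ≡ 0·0·10: 0·0 = 0, then 0·10 = 0. So 10^7 ≡ 0 (mod 20).
So φ(0) = φ(10) = 0 while 0 ≠ 10, therefore φ is not injective, hence not bijective.
Since φ is not bijective, we determine |image(φ)|. Computing x^7 mod 20 for each x (by repeated squaring, reducing mod 20 at every step), the values φ(0), φ(1), …, φ(19) are: 0, 1, 8, 7, 4, 5, 16, 3, 12, 9, 0, 11, 8, 17, 4, 15, 16, 13, 12, 19.
The distinct values are {0, 1, 3, 4, 5, 7, 8, 9, 11, 12, 13, 15, 16, 17, 19}; there are 15 of them.

15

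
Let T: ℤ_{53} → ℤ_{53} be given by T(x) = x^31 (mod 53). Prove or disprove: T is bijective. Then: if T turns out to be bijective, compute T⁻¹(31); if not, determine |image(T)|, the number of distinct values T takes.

50

Since 53 is prime, the nonzero elements of ℤ_{53} form a cyclic group of order 52.
As gcd(31, 52) = 1, raising to the 31st power is a bijection on this group: if x_1^31 ≡ x_2^31 then (x_1x_2^{−1})^31 = 1, and the only element of order dividing gcd(31, 52) = 1 is 1, so x_1 = x_2.
With T(0) = 0 this makes T injective on all of ℤ_{53}, hence bijective (finite equal-size domain and codomain). In particular T is bijective.
Since T is bijective, we find the preimage of 31. The inverse of x ↦ x^31 on (ℤ_{53})^× is x ↦ x^47, because 31·47 = 1457 = 28·52 + 1 ≡ 1 (mod 52) and x^{52} = 1 for x ≠ 0 (Fermat). So T⁻¹(31) = 31^47 mod 53.
Repeated squaring mod 53: 31^1 ≡ 31, 31^2 ≡ 31² = 961 ≡ 7, 31^4 ≡ 7² = 49, 31^8 ≡ 49² = 2401 ≡ 16, 31^16 ≡ 16² = 256 ≡ 44, 31^32 ≡ 44² = 1936 ≡ 28. Since 47 = 32 + 8 + 4 + 2 + 1, 31^47 ≡ 28·16·49·7·31: 28·16 = 448 ≡ 24, then 24·49 = 1176 ≡ 10, then 10·7 = 70 ≡ 17, then 17·31 = 527 ≡ 50. So 31^47 ≡ 50 (mod 53).
Hence T⁻¹(31) = 50.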